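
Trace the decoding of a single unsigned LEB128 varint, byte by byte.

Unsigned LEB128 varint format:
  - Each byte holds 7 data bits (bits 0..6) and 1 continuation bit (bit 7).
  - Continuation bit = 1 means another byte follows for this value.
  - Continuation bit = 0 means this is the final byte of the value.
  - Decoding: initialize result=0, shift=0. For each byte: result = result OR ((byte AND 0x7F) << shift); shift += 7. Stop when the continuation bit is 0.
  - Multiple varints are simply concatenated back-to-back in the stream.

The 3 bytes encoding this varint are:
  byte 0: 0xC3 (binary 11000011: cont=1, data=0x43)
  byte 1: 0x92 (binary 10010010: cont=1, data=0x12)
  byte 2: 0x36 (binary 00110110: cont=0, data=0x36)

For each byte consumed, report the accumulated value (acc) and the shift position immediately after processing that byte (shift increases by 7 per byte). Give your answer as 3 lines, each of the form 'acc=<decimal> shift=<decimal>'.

byte 0=0xC3: payload=0x43=67, contrib = 67<<0 = 67; acc -> 67, shift -> 7
byte 1=0x92: payload=0x12=18, contrib = 18<<7 = 2304; acc -> 2371, shift -> 14
byte 2=0x36: payload=0x36=54, contrib = 54<<14 = 884736; acc -> 887107, shift -> 21

Answer: acc=67 shift=7
acc=2371 shift=14
acc=887107 shift=21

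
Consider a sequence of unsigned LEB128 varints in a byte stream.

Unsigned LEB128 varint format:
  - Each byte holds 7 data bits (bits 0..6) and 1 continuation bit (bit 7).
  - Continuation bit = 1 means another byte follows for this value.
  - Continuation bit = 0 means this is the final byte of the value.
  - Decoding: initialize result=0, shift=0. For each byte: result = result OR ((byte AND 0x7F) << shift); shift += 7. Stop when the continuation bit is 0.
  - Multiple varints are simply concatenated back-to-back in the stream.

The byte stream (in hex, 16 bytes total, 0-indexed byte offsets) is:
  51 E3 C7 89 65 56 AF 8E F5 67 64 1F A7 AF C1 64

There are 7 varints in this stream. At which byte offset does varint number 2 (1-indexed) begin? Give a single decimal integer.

Answer: 1

Derivation:
  byte[0]=0x51 cont=0 payload=0x51=81: acc |= 81<<0 -> acc=81 shift=7 [end]
Varint 1: bytes[0:1] = 51 -> value 81 (1 byte(s))
  byte[1]=0xE3 cont=1 payload=0x63=99: acc |= 99<<0 -> acc=99 shift=7
  byte[2]=0xC7 cont=1 payload=0x47=71: acc |= 71<<7 -> acc=9187 shift=14
  byte[3]=0x89 cont=1 payload=0x09=9: acc |= 9<<14 -> acc=156643 shift=21
  byte[4]=0x65 cont=0 payload=0x65=101: acc |= 101<<21 -> acc=211968995 shift=28 [end]
Varint 2: bytes[1:5] = E3 C7 89 65 -> value 211968995 (4 byte(s))
  byte[5]=0x56 cont=0 payload=0x56=86: acc |= 86<<0 -> acc=86 shift=7 [end]
Varint 3: bytes[5:6] = 56 -> value 86 (1 byte(s))
  byte[6]=0xAF cont=1 payload=0x2F=47: acc |= 47<<0 -> acc=47 shift=7
  byte[7]=0x8E cont=1 payload=0x0E=14: acc |= 14<<7 -> acc=1839 shift=14
  byte[8]=0xF5 cont=1 payload=0x75=117: acc |= 117<<14 -> acc=1918767 shift=21
  byte[9]=0x67 cont=0 payload=0x67=103: acc |= 103<<21 -> acc=217925423 shift=28 [end]
Varint 4: bytes[6:10] = AF 8E F5 67 -> value 217925423 (4 byte(s))
  byte[10]=0x64 cont=0 payload=0x64=100: acc |= 100<<0 -> acc=100 shift=7 [end]
Varint 5: bytes[10:11] = 64 -> value 100 (1 byte(s))
  byte[11]=0x1F cont=0 payload=0x1F=31: acc |= 31<<0 -> acc=31 shift=7 [end]
Varint 6: bytes[11:12] = 1F -> value 31 (1 byte(s))
  byte[12]=0xA7 cont=1 payload=0x27=39: acc |= 39<<0 -> acc=39 shift=7
  byte[13]=0xAF cont=1 payload=0x2F=47: acc |= 47<<7 -> acc=6055 shift=14
  byte[14]=0xC1 cont=1 payload=0x41=65: acc |= 65<<14 -> acc=1071015 shift=21
  byte[15]=0x64 cont=0 payload=0x64=100: acc |= 100<<21 -> acc=210786215 shift=28 [end]
Varint 7: bytes[12:16] = A7 AF C1 64 -> value 210786215 (4 byte(s))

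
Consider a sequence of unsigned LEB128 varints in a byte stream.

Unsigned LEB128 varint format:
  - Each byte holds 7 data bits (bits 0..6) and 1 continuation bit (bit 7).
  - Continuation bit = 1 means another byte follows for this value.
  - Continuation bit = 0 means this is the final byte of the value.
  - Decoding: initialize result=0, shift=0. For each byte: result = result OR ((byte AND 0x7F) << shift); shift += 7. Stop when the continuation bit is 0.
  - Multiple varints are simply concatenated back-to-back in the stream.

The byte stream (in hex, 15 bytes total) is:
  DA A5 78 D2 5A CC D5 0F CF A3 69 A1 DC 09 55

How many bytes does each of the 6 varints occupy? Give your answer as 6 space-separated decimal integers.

  byte[0]=0xDA cont=1 payload=0x5A=90: acc |= 90<<0 -> acc=90 shift=7
  byte[1]=0xA5 cont=1 payload=0x25=37: acc |= 37<<7 -> acc=4826 shift=14
  byte[2]=0x78 cont=0 payload=0x78=120: acc |= 120<<14 -> acc=1970906 shift=21 [end]
Varint 1: bytes[0:3] = DA A5 78 -> value 1970906 (3 byte(s))
  byte[3]=0xD2 cont=1 payload=0x52=82: acc |= 82<<0 -> acc=82 shift=7
  byte[4]=0x5A cont=0 payload=0x5A=90: acc |= 90<<7 -> acc=11602 shift=14 [end]
Varint 2: bytes[3:5] = D2 5A -> value 11602 (2 byte(s))
  byte[5]=0xCC cont=1 payload=0x4C=76: acc |= 76<<0 -> acc=76 shift=7
  byte[6]=0xD5 cont=1 payload=0x55=85: acc |= 85<<7 -> acc=10956 shift=14
  byte[7]=0x0F cont=0 payload=0x0F=15: acc |= 15<<14 -> acc=256716 shift=21 [end]
Varint 3: bytes[5:8] = CC D5 0F -> value 256716 (3 byte(s))
  byte[8]=0xCF cont=1 payload=0x4F=79: acc |= 79<<0 -> acc=79 shift=7
  byte[9]=0xA3 cont=1 payload=0x23=35: acc |= 35<<7 -> acc=4559 shift=14
  byte[10]=0x69 cont=0 payload=0x69=105: acc |= 105<<14 -> acc=1724879 shift=21 [end]
Varint 4: bytes[8:11] = CF A3 69 -> value 1724879 (3 byte(s))
  byte[11]=0xA1 cont=1 payload=0x21=33: acc |= 33<<0 -> acc=33 shift=7
  byte[12]=0xDC cont=1 payload=0x5C=92: acc |= 92<<7 -> acc=11809 shift=14
  byte[13]=0x09 cont=0 payload=0x09=9: acc |= 9<<14 -> acc=159265 shift=21 [end]
Varint 5: bytes[11:14] = A1 DC 09 -> value 159265 (3 byte(s))
  byte[14]=0x55 cont=0 payload=0x55=85: acc |= 85<<0 -> acc=85 shift=7 [end]
Varint 6: bytes[14:15] = 55 -> value 85 (1 byte(s))

Answer: 3 2 3 3 3 1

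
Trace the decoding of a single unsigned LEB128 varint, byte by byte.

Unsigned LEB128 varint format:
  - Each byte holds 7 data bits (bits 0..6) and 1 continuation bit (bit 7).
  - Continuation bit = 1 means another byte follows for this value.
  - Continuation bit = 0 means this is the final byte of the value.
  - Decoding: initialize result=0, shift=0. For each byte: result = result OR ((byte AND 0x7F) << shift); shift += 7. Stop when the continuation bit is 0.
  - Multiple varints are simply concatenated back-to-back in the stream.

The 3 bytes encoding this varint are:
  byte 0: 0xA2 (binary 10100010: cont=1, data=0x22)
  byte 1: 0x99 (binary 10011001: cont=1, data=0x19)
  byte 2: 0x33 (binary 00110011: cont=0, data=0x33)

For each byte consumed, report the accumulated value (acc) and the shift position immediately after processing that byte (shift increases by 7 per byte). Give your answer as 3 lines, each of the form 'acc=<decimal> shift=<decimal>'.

byte 0=0xA2: payload=0x22=34, contrib = 34<<0 = 34; acc -> 34, shift -> 7
byte 1=0x99: payload=0x19=25, contrib = 25<<7 = 3200; acc -> 3234, shift -> 14
byte 2=0x33: payload=0x33=51, contrib = 51<<14 = 835584; acc -> 838818, shift -> 21

Answer: acc=34 shift=7
acc=3234 shift=14
acc=838818 shift=21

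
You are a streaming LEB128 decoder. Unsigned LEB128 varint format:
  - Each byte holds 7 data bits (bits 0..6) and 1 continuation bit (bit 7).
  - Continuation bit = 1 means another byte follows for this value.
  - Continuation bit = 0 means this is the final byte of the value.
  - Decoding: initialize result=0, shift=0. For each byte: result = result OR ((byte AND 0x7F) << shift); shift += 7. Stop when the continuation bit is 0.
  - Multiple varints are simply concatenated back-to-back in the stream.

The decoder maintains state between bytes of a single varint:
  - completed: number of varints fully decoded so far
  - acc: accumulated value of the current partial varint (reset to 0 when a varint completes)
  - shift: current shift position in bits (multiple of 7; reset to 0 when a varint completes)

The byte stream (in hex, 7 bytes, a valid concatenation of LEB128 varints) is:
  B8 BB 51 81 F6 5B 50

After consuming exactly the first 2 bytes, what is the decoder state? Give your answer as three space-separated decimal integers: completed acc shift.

byte[0]=0xB8 cont=1 payload=0x38: acc |= 56<<0 -> completed=0 acc=56 shift=7
byte[1]=0xBB cont=1 payload=0x3B: acc |= 59<<7 -> completed=0 acc=7608 shift=14

Answer: 0 7608 14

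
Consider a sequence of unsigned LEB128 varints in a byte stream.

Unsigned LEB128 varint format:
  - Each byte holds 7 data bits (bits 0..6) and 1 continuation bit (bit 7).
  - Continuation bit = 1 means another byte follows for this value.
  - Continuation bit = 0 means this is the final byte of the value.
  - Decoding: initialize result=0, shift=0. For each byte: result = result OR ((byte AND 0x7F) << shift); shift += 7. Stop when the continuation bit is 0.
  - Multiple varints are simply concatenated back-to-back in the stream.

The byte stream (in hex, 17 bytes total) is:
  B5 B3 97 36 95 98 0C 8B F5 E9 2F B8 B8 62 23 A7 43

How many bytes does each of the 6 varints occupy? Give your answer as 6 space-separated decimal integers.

Answer: 4 3 4 3 1 2

Derivation:
  byte[0]=0xB5 cont=1 payload=0x35=53: acc |= 53<<0 -> acc=53 shift=7
  byte[1]=0xB3 cont=1 payload=0x33=51: acc |= 51<<7 -> acc=6581 shift=14
  byte[2]=0x97 cont=1 payload=0x17=23: acc |= 23<<14 -> acc=383413 shift=21
  byte[3]=0x36 cont=0 payload=0x36=54: acc |= 54<<21 -> acc=113629621 shift=28 [end]
Varint 1: bytes[0:4] = B5 B3 97 36 -> value 113629621 (4 byte(s))
  byte[4]=0x95 cont=1 payload=0x15=21: acc |= 21<<0 -> acc=21 shift=7
  byte[5]=0x98 cont=1 payload=0x18=24: acc |= 24<<7 -> acc=3093 shift=14
  byte[6]=0x0C cont=0 payload=0x0C=12: acc |= 12<<14 -> acc=199701 shift=21 [end]
Varint 2: bytes[4:7] = 95 98 0C -> value 199701 (3 byte(s))
  byte[7]=0x8B cont=1 payload=0x0B=11: acc |= 11<<0 -> acc=11 shift=7
  byte[8]=0xF5 cont=1 payload=0x75=117: acc |= 117<<7 -> acc=14987 shift=14
  byte[9]=0xE9 cont=1 payload=0x69=105: acc |= 105<<14 -> acc=1735307 shift=21
  byte[10]=0x2F cont=0 payload=0x2F=47: acc |= 47<<21 -> acc=100301451 shift=28 [end]
Varint 3: bytes[7:11] = 8B F5 E9 2F -> value 100301451 (4 byte(s))
  byte[11]=0xB8 cont=1 payload=0x38=56: acc |= 56<<0 -> acc=56 shift=7
  byte[12]=0xB8 cont=1 payload=0x38=56: acc |= 56<<7 -> acc=7224 shift=14
  byte[13]=0x62 cont=0 payload=0x62=98: acc |= 98<<14 -> acc=1612856 shift=21 [end]
Varint 4: bytes[11:14] = B8 B8 62 -> value 1612856 (3 byte(s))
  byte[14]=0x23 cont=0 payload=0x23=35: acc |= 35<<0 -> acc=35 shift=7 [end]
Varint 5: bytes[14:15] = 23 -> value 35 (1 byte(s))
  byte[15]=0xA7 cont=1 payload=0x27=39: acc |= 39<<0 -> acc=39 shift=7
  byte[16]=0x43 cont=0 payload=0x43=67: acc |= 67<<7 -> acc=8615 shift=14 [end]
Varint 6: bytes[15:17] = A7 43 -> value 8615 (2 byte(s))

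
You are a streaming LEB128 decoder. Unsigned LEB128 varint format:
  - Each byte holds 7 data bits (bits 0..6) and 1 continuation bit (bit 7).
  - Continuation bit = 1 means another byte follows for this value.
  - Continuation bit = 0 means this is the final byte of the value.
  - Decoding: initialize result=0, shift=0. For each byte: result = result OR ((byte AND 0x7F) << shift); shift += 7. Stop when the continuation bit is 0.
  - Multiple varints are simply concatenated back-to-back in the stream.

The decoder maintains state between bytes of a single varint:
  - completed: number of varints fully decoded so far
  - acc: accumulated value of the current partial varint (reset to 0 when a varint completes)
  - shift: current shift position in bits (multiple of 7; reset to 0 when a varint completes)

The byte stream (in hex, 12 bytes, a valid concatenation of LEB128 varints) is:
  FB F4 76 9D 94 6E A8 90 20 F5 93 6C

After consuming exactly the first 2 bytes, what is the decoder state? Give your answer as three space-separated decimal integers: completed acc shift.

byte[0]=0xFB cont=1 payload=0x7B: acc |= 123<<0 -> completed=0 acc=123 shift=7
byte[1]=0xF4 cont=1 payload=0x74: acc |= 116<<7 -> completed=0 acc=14971 shift=14

Answer: 0 14971 14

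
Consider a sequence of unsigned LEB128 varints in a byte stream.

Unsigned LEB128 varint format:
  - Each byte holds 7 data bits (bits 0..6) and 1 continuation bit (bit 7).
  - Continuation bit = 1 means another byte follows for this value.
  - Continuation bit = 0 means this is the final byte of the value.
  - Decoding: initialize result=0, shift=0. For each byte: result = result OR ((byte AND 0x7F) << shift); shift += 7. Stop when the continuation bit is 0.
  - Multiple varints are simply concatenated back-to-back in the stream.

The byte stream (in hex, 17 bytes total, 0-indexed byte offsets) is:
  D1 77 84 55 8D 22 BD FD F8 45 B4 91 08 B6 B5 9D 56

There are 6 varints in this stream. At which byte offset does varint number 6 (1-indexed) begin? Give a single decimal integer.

  byte[0]=0xD1 cont=1 payload=0x51=81: acc |= 81<<0 -> acc=81 shift=7
  byte[1]=0x77 cont=0 payload=0x77=119: acc |= 119<<7 -> acc=15313 shift=14 [end]
Varint 1: bytes[0:2] = D1 77 -> value 15313 (2 byte(s))
  byte[2]=0x84 cont=1 payload=0x04=4: acc |= 4<<0 -> acc=4 shift=7
  byte[3]=0x55 cont=0 payload=0x55=85: acc |= 85<<7 -> acc=10884 shift=14 [end]
Varint 2: bytes[2:4] = 84 55 -> value 10884 (2 byte(s))
  byte[4]=0x8D cont=1 payload=0x0D=13: acc |= 13<<0 -> acc=13 shift=7
  byte[5]=0x22 cont=0 payload=0x22=34: acc |= 34<<7 -> acc=4365 shift=14 [end]
Varint 3: bytes[4:6] = 8D 22 -> value 4365 (2 byte(s))
  byte[6]=0xBD cont=1 payload=0x3D=61: acc |= 61<<0 -> acc=61 shift=7
  byte[7]=0xFD cont=1 payload=0x7D=125: acc |= 125<<7 -> acc=16061 shift=14
  byte[8]=0xF8 cont=1 payload=0x78=120: acc |= 120<<14 -> acc=1982141 shift=21
  byte[9]=0x45 cont=0 payload=0x45=69: acc |= 69<<21 -> acc=146685629 shift=28 [end]
Varint 4: bytes[6:10] = BD FD F8 45 -> value 146685629 (4 byte(s))
  byte[10]=0xB4 cont=1 payload=0x34=52: acc |= 52<<0 -> acc=52 shift=7
  byte[11]=0x91 cont=1 payload=0x11=17: acc |= 17<<7 -> acc=2228 shift=14
  byte[12]=0x08 cont=0 payload=0x08=8: acc |= 8<<14 -> acc=133300 shift=21 [end]
Varint 5: bytes[10:13] = B4 91 08 -> value 133300 (3 byte(s))
  byte[13]=0xB6 cont=1 payload=0x36=54: acc |= 54<<0 -> acc=54 shift=7
  byte[14]=0xB5 cont=1 payload=0x35=53: acc |= 53<<7 -> acc=6838 shift=14
  byte[15]=0x9D cont=1 payload=0x1D=29: acc |= 29<<14 -> acc=481974 shift=21
  byte[16]=0x56 cont=0 payload=0x56=86: acc |= 86<<21 -> acc=180837046 shift=28 [end]
Varint 6: bytes[13:17] = B6 B5 9D 56 -> value 180837046 (4 byte(s))

Answer: 13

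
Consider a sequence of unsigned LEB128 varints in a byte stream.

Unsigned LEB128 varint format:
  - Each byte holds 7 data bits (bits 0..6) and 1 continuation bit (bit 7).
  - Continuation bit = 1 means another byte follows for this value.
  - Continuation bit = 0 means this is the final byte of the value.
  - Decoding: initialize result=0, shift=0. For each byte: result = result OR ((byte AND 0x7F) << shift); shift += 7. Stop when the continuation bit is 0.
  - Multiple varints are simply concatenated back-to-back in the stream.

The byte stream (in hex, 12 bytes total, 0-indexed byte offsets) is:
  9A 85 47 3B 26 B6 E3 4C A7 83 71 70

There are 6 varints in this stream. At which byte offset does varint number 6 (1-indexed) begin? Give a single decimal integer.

  byte[0]=0x9A cont=1 payload=0x1A=26: acc |= 26<<0 -> acc=26 shift=7
  byte[1]=0x85 cont=1 payload=0x05=5: acc |= 5<<7 -> acc=666 shift=14
  byte[2]=0x47 cont=0 payload=0x47=71: acc |= 71<<14 -> acc=1163930 shift=21 [end]
Varint 1: bytes[0:3] = 9A 85 47 -> value 1163930 (3 byte(s))
  byte[3]=0x3B cont=0 payload=0x3B=59: acc |= 59<<0 -> acc=59 shift=7 [end]
Varint 2: bytes[3:4] = 3B -> value 59 (1 byte(s))
  byte[4]=0x26 cont=0 payload=0x26=38: acc |= 38<<0 -> acc=38 shift=7 [end]
Varint 3: bytes[4:5] = 26 -> value 38 (1 byte(s))
  byte[5]=0xB6 cont=1 payload=0x36=54: acc |= 54<<0 -> acc=54 shift=7
  byte[6]=0xE3 cont=1 payload=0x63=99: acc |= 99<<7 -> acc=12726 shift=14
  byte[7]=0x4C cont=0 payload=0x4C=76: acc |= 76<<14 -> acc=1257910 shift=21 [end]
Varint 4: bytes[5:8] = B6 E3 4C -> value 1257910 (3 byte(s))
  byte[8]=0xA7 cont=1 payload=0x27=39: acc |= 39<<0 -> acc=39 shift=7
  byte[9]=0x83 cont=1 payload=0x03=3: acc |= 3<<7 -> acc=423 shift=14
  byte[10]=0x71 cont=0 payload=0x71=113: acc |= 113<<14 -> acc=1851815 shift=21 [end]
Varint 5: bytes[8:11] = A7 83 71 -> value 1851815 (3 byte(s))
  byte[11]=0x70 cont=0 payload=0x70=112: acc |= 112<<0 -> acc=112 shift=7 [end]
Varint 6: bytes[11:12] = 70 -> value 112 (1 byte(s))

Answer: 11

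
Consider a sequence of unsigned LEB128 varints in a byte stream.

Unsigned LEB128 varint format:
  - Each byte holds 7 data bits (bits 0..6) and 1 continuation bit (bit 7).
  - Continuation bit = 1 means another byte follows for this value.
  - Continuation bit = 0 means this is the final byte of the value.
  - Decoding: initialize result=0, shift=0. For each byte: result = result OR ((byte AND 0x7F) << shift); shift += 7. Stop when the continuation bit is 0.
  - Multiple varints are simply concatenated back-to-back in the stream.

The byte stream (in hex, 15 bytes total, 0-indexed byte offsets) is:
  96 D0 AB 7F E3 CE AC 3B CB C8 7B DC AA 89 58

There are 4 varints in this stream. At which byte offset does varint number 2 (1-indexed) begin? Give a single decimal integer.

Answer: 4

Derivation:
  byte[0]=0x96 cont=1 payload=0x16=22: acc |= 22<<0 -> acc=22 shift=7
  byte[1]=0xD0 cont=1 payload=0x50=80: acc |= 80<<7 -> acc=10262 shift=14
  byte[2]=0xAB cont=1 payload=0x2B=43: acc |= 43<<14 -> acc=714774 shift=21
  byte[3]=0x7F cont=0 payload=0x7F=127: acc |= 127<<21 -> acc=267053078 shift=28 [end]
Varint 1: bytes[0:4] = 96 D0 AB 7F -> value 267053078 (4 byte(s))
  byte[4]=0xE3 cont=1 payload=0x63=99: acc |= 99<<0 -> acc=99 shift=7
  byte[5]=0xCE cont=1 payload=0x4E=78: acc |= 78<<7 -> acc=10083 shift=14
  byte[6]=0xAC cont=1 payload=0x2C=44: acc |= 44<<14 -> acc=730979 shift=21
  byte[7]=0x3B cont=0 payload=0x3B=59: acc |= 59<<21 -> acc=124462947 shift=28 [end]
Varint 2: bytes[4:8] = E3 CE AC 3B -> value 124462947 (4 byte(s))
  byte[8]=0xCB cont=1 payload=0x4B=75: acc |= 75<<0 -> acc=75 shift=7
  byte[9]=0xC8 cont=1 payload=0x48=72: acc |= 72<<7 -> acc=9291 shift=14
  byte[10]=0x7B cont=0 payload=0x7B=123: acc |= 123<<14 -> acc=2024523 shift=21 [end]
Varint 3: bytes[8:11] = CB C8 7B -> value 2024523 (3 byte(s))
  byte[11]=0xDC cont=1 payload=0x5C=92: acc |= 92<<0 -> acc=92 shift=7
  byte[12]=0xAA cont=1 payload=0x2A=42: acc |= 42<<7 -> acc=5468 shift=14
  byte[13]=0x89 cont=1 payload=0x09=9: acc |= 9<<14 -> acc=152924 shift=21
  byte[14]=0x58 cont=0 payload=0x58=88: acc |= 88<<21 -> acc=184702300 shift=28 [end]
Varint 4: bytes[11:15] = DC AA 89 58 -> value 184702300 (4 byte(s))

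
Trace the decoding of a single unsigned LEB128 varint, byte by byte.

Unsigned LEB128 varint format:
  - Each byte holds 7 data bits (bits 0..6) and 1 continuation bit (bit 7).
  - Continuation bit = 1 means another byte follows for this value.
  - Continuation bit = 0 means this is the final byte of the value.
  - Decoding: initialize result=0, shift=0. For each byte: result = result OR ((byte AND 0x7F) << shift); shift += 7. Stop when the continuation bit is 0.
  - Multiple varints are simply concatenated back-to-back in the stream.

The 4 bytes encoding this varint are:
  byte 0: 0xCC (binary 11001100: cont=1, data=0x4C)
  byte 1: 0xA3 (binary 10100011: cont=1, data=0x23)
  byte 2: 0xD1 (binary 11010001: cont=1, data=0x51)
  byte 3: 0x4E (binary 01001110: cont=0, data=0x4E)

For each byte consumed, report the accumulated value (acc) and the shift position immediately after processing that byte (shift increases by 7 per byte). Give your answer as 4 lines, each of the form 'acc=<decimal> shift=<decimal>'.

byte 0=0xCC: payload=0x4C=76, contrib = 76<<0 = 76; acc -> 76, shift -> 7
byte 1=0xA3: payload=0x23=35, contrib = 35<<7 = 4480; acc -> 4556, shift -> 14
byte 2=0xD1: payload=0x51=81, contrib = 81<<14 = 1327104; acc -> 1331660, shift -> 21
byte 3=0x4E: payload=0x4E=78, contrib = 78<<21 = 163577856; acc -> 164909516, shift -> 28

Answer: acc=76 shift=7
acc=4556 shift=14
acc=1331660 shift=21
acc=164909516 shift=28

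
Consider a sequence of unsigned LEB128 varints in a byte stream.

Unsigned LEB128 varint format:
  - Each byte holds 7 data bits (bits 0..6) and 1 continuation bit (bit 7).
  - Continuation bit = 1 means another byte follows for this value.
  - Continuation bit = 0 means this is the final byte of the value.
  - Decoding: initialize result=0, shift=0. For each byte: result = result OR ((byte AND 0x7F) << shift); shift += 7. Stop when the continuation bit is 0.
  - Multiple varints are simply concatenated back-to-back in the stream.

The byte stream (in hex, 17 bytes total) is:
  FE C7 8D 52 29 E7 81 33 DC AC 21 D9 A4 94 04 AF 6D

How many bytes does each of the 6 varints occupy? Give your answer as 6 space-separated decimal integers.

  byte[0]=0xFE cont=1 payload=0x7E=126: acc |= 126<<0 -> acc=126 shift=7
  byte[1]=0xC7 cont=1 payload=0x47=71: acc |= 71<<7 -> acc=9214 shift=14
  byte[2]=0x8D cont=1 payload=0x0D=13: acc |= 13<<14 -> acc=222206 shift=21
  byte[3]=0x52 cont=0 payload=0x52=82: acc |= 82<<21 -> acc=172188670 shift=28 [end]
Varint 1: bytes[0:4] = FE C7 8D 52 -> value 172188670 (4 byte(s))
  byte[4]=0x29 cont=0 payload=0x29=41: acc |= 41<<0 -> acc=41 shift=7 [end]
Varint 2: bytes[4:5] = 29 -> value 41 (1 byte(s))
  byte[5]=0xE7 cont=1 payload=0x67=103: acc |= 103<<0 -> acc=103 shift=7
  byte[6]=0x81 cont=1 payload=0x01=1: acc |= 1<<7 -> acc=231 shift=14
  byte[7]=0x33 cont=0 payload=0x33=51: acc |= 51<<14 -> acc=835815 shift=21 [end]
Varint 3: bytes[5:8] = E7 81 33 -> value 835815 (3 byte(s))
  byte[8]=0xDC cont=1 payload=0x5C=92: acc |= 92<<0 -> acc=92 shift=7
  byte[9]=0xAC cont=1 payload=0x2C=44: acc |= 44<<7 -> acc=5724 shift=14
  byte[10]=0x21 cont=0 payload=0x21=33: acc |= 33<<14 -> acc=546396 shift=21 [end]
Varint 4: bytes[8:11] = DC AC 21 -> value 546396 (3 byte(s))
  byte[11]=0xD9 cont=1 payload=0x59=89: acc |= 89<<0 -> acc=89 shift=7
  byte[12]=0xA4 cont=1 payload=0x24=36: acc |= 36<<7 -> acc=4697 shift=14
  byte[13]=0x94 cont=1 payload=0x14=20: acc |= 20<<14 -> acc=332377 shift=21
  byte[14]=0x04 cont=0 payload=0x04=4: acc |= 4<<21 -> acc=8720985 shift=28 [end]
Varint 5: bytes[11:15] = D9 A4 94 04 -> value 8720985 (4 byte(s))
  byte[15]=0xAF cont=1 payload=0x2F=47: acc |= 47<<0 -> acc=47 shift=7
  byte[16]=0x6D cont=0 payload=0x6D=109: acc |= 109<<7 -> acc=13999 shift=14 [end]
Varint 6: bytes[15:17] = AF 6D -> value 13999 (2 byte(s))

Answer: 4 1 3 3 4 2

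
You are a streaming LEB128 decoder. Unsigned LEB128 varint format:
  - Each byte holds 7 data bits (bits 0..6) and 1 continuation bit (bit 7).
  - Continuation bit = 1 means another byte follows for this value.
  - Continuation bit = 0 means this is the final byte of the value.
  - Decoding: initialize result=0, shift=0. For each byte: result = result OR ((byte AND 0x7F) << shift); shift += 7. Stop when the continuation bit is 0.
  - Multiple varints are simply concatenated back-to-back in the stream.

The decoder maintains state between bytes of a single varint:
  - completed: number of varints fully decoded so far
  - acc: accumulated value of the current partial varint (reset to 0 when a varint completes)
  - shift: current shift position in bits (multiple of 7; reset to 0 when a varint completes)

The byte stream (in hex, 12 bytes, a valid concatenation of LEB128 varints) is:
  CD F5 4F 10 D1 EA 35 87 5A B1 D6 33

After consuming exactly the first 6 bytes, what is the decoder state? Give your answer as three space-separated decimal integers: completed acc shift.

Answer: 2 13649 14

Derivation:
byte[0]=0xCD cont=1 payload=0x4D: acc |= 77<<0 -> completed=0 acc=77 shift=7
byte[1]=0xF5 cont=1 payload=0x75: acc |= 117<<7 -> completed=0 acc=15053 shift=14
byte[2]=0x4F cont=0 payload=0x4F: varint #1 complete (value=1309389); reset -> completed=1 acc=0 shift=0
byte[3]=0x10 cont=0 payload=0x10: varint #2 complete (value=16); reset -> completed=2 acc=0 shift=0
byte[4]=0xD1 cont=1 payload=0x51: acc |= 81<<0 -> completed=2 acc=81 shift=7
byte[5]=0xEA cont=1 payload=0x6A: acc |= 106<<7 -> completed=2 acc=13649 shift=14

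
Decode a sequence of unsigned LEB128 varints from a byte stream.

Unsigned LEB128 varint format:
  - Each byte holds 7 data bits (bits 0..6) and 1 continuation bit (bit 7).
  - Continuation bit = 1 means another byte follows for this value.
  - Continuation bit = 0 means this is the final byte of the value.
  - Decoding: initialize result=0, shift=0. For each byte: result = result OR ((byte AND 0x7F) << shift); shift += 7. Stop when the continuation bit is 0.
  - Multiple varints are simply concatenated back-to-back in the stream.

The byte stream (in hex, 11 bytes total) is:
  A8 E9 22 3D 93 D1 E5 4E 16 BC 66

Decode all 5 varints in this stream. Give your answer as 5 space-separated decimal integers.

  byte[0]=0xA8 cont=1 payload=0x28=40: acc |= 40<<0 -> acc=40 shift=7
  byte[1]=0xE9 cont=1 payload=0x69=105: acc |= 105<<7 -> acc=13480 shift=14
  byte[2]=0x22 cont=0 payload=0x22=34: acc |= 34<<14 -> acc=570536 shift=21 [end]
Varint 1: bytes[0:3] = A8 E9 22 -> value 570536 (3 byte(s))
  byte[3]=0x3D cont=0 payload=0x3D=61: acc |= 61<<0 -> acc=61 shift=7 [end]
Varint 2: bytes[3:4] = 3D -> value 61 (1 byte(s))
  byte[4]=0x93 cont=1 payload=0x13=19: acc |= 19<<0 -> acc=19 shift=7
  byte[5]=0xD1 cont=1 payload=0x51=81: acc |= 81<<7 -> acc=10387 shift=14
  byte[6]=0xE5 cont=1 payload=0x65=101: acc |= 101<<14 -> acc=1665171 shift=21
  byte[7]=0x4E cont=0 payload=0x4E=78: acc |= 78<<21 -> acc=165243027 shift=28 [end]
Varint 3: bytes[4:8] = 93 D1 E5 4E -> value 165243027 (4 byte(s))
  byte[8]=0x16 cont=0 payload=0x16=22: acc |= 22<<0 -> acc=22 shift=7 [end]
Varint 4: bytes[8:9] = 16 -> value 22 (1 byte(s))
  byte[9]=0xBC cont=1 payload=0x3C=60: acc |= 60<<0 -> acc=60 shift=7
  byte[10]=0x66 cont=0 payload=0x66=102: acc |= 102<<7 -> acc=13116 shift=14 [end]
Varint 5: bytes[9:11] = BC 66 -> value 13116 (2 byte(s))

Answer: 570536 61 165243027 22 13116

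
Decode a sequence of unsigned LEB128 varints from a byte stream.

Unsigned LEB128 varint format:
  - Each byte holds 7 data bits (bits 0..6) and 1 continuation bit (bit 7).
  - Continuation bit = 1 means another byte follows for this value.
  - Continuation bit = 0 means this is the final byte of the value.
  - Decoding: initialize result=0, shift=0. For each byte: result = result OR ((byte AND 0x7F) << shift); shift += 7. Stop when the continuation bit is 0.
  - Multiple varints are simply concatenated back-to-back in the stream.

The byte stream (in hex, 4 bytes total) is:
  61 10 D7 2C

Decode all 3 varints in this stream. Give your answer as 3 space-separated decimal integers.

Answer: 97 16 5719

Derivation:
  byte[0]=0x61 cont=0 payload=0x61=97: acc |= 97<<0 -> acc=97 shift=7 [end]
Varint 1: bytes[0:1] = 61 -> value 97 (1 byte(s))
  byte[1]=0x10 cont=0 payload=0x10=16: acc |= 16<<0 -> acc=16 shift=7 [end]
Varint 2: bytes[1:2] = 10 -> value 16 (1 byte(s))
  byte[2]=0xD7 cont=1 payload=0x57=87: acc |= 87<<0 -> acc=87 shift=7
  byte[3]=0x2C cont=0 payload=0x2C=44: acc |= 44<<7 -> acc=5719 shift=14 [end]
Varint 3: bytes[2:4] = D7 2C -> value 5719 (2 byte(s))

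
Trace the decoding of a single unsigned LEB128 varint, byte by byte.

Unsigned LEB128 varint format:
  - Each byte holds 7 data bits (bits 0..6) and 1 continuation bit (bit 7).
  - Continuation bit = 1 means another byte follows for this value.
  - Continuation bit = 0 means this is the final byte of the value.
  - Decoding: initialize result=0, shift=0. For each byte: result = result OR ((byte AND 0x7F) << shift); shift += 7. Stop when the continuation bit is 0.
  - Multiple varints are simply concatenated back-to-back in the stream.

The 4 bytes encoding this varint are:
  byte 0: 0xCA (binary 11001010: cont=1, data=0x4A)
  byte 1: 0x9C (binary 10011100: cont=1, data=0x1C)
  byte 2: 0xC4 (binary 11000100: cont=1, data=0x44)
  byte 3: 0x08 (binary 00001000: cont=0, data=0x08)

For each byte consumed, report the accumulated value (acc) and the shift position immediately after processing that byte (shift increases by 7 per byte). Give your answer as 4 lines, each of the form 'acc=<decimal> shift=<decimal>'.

Answer: acc=74 shift=7
acc=3658 shift=14
acc=1117770 shift=21
acc=17894986 shift=28

Derivation:
byte 0=0xCA: payload=0x4A=74, contrib = 74<<0 = 74; acc -> 74, shift -> 7
byte 1=0x9C: payload=0x1C=28, contrib = 28<<7 = 3584; acc -> 3658, shift -> 14
byte 2=0xC4: payload=0x44=68, contrib = 68<<14 = 1114112; acc -> 1117770, shift -> 21
byte 3=0x08: payload=0x08=8, contrib = 8<<21 = 16777216; acc -> 17894986, shift -> 28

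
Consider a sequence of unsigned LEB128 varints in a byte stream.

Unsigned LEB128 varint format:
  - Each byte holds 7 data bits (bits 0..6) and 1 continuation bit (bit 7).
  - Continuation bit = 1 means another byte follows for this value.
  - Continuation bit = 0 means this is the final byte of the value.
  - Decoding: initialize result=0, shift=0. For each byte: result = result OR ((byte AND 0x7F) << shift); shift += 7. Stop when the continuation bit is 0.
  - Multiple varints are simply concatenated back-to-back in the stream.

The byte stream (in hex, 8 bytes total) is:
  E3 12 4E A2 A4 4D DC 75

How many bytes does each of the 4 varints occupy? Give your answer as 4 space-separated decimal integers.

Answer: 2 1 3 2

Derivation:
  byte[0]=0xE3 cont=1 payload=0x63=99: acc |= 99<<0 -> acc=99 shift=7
  byte[1]=0x12 cont=0 payload=0x12=18: acc |= 18<<7 -> acc=2403 shift=14 [end]
Varint 1: bytes[0:2] = E3 12 -> value 2403 (2 byte(s))
  byte[2]=0x4E cont=0 payload=0x4E=78: acc |= 78<<0 -> acc=78 shift=7 [end]
Varint 2: bytes[2:3] = 4E -> value 78 (1 byte(s))
  byte[3]=0xA2 cont=1 payload=0x22=34: acc |= 34<<0 -> acc=34 shift=7
  byte[4]=0xA4 cont=1 payload=0x24=36: acc |= 36<<7 -> acc=4642 shift=14
  byte[5]=0x4D cont=0 payload=0x4D=77: acc |= 77<<14 -> acc=1266210 shift=21 [end]
Varint 3: bytes[3:6] = A2 A4 4D -> value 1266210 (3 byte(s))
  byte[6]=0xDC cont=1 payload=0x5C=92: acc |= 92<<0 -> acc=92 shift=7
  byte[7]=0x75 cont=0 payload=0x75=117: acc |= 117<<7 -> acc=15068 shift=14 [end]
Varint 4: bytes[6:8] = DC 75 -> value 15068 (2 byte(s))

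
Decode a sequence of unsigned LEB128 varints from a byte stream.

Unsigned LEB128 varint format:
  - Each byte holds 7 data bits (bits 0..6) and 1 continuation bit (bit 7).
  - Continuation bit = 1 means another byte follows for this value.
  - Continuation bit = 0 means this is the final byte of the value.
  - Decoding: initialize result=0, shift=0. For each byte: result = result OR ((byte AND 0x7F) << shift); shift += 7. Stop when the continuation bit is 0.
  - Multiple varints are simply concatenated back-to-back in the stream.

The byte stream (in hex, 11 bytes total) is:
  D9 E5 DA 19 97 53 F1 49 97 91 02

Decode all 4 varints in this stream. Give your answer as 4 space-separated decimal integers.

  byte[0]=0xD9 cont=1 payload=0x59=89: acc |= 89<<0 -> acc=89 shift=7
  byte[1]=0xE5 cont=1 payload=0x65=101: acc |= 101<<7 -> acc=13017 shift=14
  byte[2]=0xDA cont=1 payload=0x5A=90: acc |= 90<<14 -> acc=1487577 shift=21
  byte[3]=0x19 cont=0 payload=0x19=25: acc |= 25<<21 -> acc=53916377 shift=28 [end]
Varint 1: bytes[0:4] = D9 E5 DA 19 -> value 53916377 (4 byte(s))
  byte[4]=0x97 cont=1 payload=0x17=23: acc |= 23<<0 -> acc=23 shift=7
  byte[5]=0x53 cont=0 payload=0x53=83: acc |= 83<<7 -> acc=10647 shift=14 [end]
Varint 2: bytes[4:6] = 97 53 -> value 10647 (2 byte(s))
  byte[6]=0xF1 cont=1 payload=0x71=113: acc |= 113<<0 -> acc=113 shift=7
  byte[7]=0x49 cont=0 payload=0x49=73: acc |= 73<<7 -> acc=9457 shift=14 [end]
Varint 3: bytes[6:8] = F1 49 -> value 9457 (2 byte(s))
  byte[8]=0x97 cont=1 payload=0x17=23: acc |= 23<<0 -> acc=23 shift=7
  byte[9]=0x91 cont=1 payload=0x11=17: acc |= 17<<7 -> acc=2199 shift=14
  byte[10]=0x02 cont=0 payload=0x02=2: acc |= 2<<14 -> acc=34967 shift=21 [end]
Varint 4: bytes[8:11] = 97 91 02 -> value 34967 (3 byte(s))

Answer: 53916377 10647 9457 34967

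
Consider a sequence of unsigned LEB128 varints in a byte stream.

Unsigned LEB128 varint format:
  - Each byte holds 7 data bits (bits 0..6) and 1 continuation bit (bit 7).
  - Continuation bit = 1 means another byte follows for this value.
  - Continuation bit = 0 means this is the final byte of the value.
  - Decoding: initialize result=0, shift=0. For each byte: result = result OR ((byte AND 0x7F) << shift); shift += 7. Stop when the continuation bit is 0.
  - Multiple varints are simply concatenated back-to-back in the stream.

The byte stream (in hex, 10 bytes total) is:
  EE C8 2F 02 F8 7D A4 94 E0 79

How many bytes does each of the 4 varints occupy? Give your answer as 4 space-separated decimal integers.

  byte[0]=0xEE cont=1 payload=0x6E=110: acc |= 110<<0 -> acc=110 shift=7
  byte[1]=0xC8 cont=1 payload=0x48=72: acc |= 72<<7 -> acc=9326 shift=14
  byte[2]=0x2F cont=0 payload=0x2F=47: acc |= 47<<14 -> acc=779374 shift=21 [end]
Varint 1: bytes[0:3] = EE C8 2F -> value 779374 (3 byte(s))
  byte[3]=0x02 cont=0 payload=0x02=2: acc |= 2<<0 -> acc=2 shift=7 [end]
Varint 2: bytes[3:4] = 02 -> value 2 (1 byte(s))
  byte[4]=0xF8 cont=1 payload=0x78=120: acc |= 120<<0 -> acc=120 shift=7
  byte[5]=0x7D cont=0 payload=0x7D=125: acc |= 125<<7 -> acc=16120 shift=14 [end]
Varint 3: bytes[4:6] = F8 7D -> value 16120 (2 byte(s))
  byte[6]=0xA4 cont=1 payload=0x24=36: acc |= 36<<0 -> acc=36 shift=7
  byte[7]=0x94 cont=1 payload=0x14=20: acc |= 20<<7 -> acc=2596 shift=14
  byte[8]=0xE0 cont=1 payload=0x60=96: acc |= 96<<14 -> acc=1575460 shift=21
  byte[9]=0x79 cont=0 payload=0x79=121: acc |= 121<<21 -> acc=255330852 shift=28 [end]
Varint 4: bytes[6:10] = A4 94 E0 79 -> value 255330852 (4 byte(s))

Answer: 3 1 2 4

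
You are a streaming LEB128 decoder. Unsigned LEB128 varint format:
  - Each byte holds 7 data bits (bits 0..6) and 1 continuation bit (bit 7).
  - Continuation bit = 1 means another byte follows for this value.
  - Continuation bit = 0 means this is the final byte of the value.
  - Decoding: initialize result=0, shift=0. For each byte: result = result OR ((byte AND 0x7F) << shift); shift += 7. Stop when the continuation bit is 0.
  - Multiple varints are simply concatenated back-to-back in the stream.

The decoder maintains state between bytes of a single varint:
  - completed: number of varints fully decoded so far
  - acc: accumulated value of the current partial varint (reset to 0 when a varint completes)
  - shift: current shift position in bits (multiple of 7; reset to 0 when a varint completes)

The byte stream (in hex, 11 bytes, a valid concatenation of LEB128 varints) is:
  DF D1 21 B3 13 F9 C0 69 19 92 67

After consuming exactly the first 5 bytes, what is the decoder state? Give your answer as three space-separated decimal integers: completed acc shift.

Answer: 2 0 0

Derivation:
byte[0]=0xDF cont=1 payload=0x5F: acc |= 95<<0 -> completed=0 acc=95 shift=7
byte[1]=0xD1 cont=1 payload=0x51: acc |= 81<<7 -> completed=0 acc=10463 shift=14
byte[2]=0x21 cont=0 payload=0x21: varint #1 complete (value=551135); reset -> completed=1 acc=0 shift=0
byte[3]=0xB3 cont=1 payload=0x33: acc |= 51<<0 -> completed=1 acc=51 shift=7
byte[4]=0x13 cont=0 payload=0x13: varint #2 complete (value=2483); reset -> completed=2 acc=0 shift=0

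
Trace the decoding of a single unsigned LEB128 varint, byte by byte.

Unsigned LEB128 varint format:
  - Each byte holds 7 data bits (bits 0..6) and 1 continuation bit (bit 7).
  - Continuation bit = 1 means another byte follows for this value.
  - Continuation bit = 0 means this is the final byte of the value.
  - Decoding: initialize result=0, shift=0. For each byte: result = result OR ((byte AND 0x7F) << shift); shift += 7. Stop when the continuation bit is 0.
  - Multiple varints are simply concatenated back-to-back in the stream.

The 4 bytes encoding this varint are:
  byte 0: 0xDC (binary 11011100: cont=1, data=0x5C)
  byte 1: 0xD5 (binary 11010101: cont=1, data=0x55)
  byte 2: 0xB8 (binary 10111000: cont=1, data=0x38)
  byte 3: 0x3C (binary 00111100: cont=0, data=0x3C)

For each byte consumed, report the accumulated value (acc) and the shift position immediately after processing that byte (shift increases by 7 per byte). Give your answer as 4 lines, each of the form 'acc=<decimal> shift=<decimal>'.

Answer: acc=92 shift=7
acc=10972 shift=14
acc=928476 shift=21
acc=126757596 shift=28

Derivation:
byte 0=0xDC: payload=0x5C=92, contrib = 92<<0 = 92; acc -> 92, shift -> 7
byte 1=0xD5: payload=0x55=85, contrib = 85<<7 = 10880; acc -> 10972, shift -> 14
byte 2=0xB8: payload=0x38=56, contrib = 56<<14 = 917504; acc -> 928476, shift -> 21
byte 3=0x3C: payload=0x3C=60, contrib = 60<<21 = 125829120; acc -> 126757596, shift -> 28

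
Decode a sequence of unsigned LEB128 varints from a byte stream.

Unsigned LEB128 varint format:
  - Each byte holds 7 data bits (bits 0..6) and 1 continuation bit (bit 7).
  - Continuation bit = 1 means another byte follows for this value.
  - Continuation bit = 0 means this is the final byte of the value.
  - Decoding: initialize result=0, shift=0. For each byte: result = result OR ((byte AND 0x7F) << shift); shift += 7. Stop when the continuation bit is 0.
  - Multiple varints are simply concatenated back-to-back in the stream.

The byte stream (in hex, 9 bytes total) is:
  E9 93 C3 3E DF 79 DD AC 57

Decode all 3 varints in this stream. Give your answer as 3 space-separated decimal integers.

  byte[0]=0xE9 cont=1 payload=0x69=105: acc |= 105<<0 -> acc=105 shift=7
  byte[1]=0x93 cont=1 payload=0x13=19: acc |= 19<<7 -> acc=2537 shift=14
  byte[2]=0xC3 cont=1 payload=0x43=67: acc |= 67<<14 -> acc=1100265 shift=21
  byte[3]=0x3E cont=0 payload=0x3E=62: acc |= 62<<21 -> acc=131123689 shift=28 [end]
Varint 1: bytes[0:4] = E9 93 C3 3E -> value 131123689 (4 byte(s))
  byte[4]=0xDF cont=1 payload=0x5F=95: acc |= 95<<0 -> acc=95 shift=7
  byte[5]=0x79 cont=0 payload=0x79=121: acc |= 121<<7 -> acc=15583 shift=14 [end]
Varint 2: bytes[4:6] = DF 79 -> value 15583 (2 byte(s))
  byte[6]=0xDD cont=1 payload=0x5D=93: acc |= 93<<0 -> acc=93 shift=7
  byte[7]=0xAC cont=1 payload=0x2C=44: acc |= 44<<7 -> acc=5725 shift=14
  byte[8]=0x57 cont=0 payload=0x57=87: acc |= 87<<14 -> acc=1431133 shift=21 [end]
Varint 3: bytes[6:9] = DD AC 57 -> value 1431133 (3 byte(s))

Answer: 131123689 15583 1431133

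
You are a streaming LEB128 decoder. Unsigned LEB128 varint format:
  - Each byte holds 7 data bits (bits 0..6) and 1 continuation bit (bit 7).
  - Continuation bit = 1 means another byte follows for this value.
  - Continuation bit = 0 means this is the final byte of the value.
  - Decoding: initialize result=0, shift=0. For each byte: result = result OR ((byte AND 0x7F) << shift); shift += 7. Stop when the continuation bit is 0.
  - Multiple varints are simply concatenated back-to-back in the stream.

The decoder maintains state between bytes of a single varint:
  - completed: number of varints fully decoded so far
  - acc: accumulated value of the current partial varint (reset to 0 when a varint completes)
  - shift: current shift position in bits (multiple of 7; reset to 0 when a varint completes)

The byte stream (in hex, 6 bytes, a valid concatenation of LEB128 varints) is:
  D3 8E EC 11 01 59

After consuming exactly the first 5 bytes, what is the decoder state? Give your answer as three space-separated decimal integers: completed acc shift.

byte[0]=0xD3 cont=1 payload=0x53: acc |= 83<<0 -> completed=0 acc=83 shift=7
byte[1]=0x8E cont=1 payload=0x0E: acc |= 14<<7 -> completed=0 acc=1875 shift=14
byte[2]=0xEC cont=1 payload=0x6C: acc |= 108<<14 -> completed=0 acc=1771347 shift=21
byte[3]=0x11 cont=0 payload=0x11: varint #1 complete (value=37422931); reset -> completed=1 acc=0 shift=0
byte[4]=0x01 cont=0 payload=0x01: varint #2 complete (value=1); reset -> completed=2 acc=0 shift=0

Answer: 2 0 0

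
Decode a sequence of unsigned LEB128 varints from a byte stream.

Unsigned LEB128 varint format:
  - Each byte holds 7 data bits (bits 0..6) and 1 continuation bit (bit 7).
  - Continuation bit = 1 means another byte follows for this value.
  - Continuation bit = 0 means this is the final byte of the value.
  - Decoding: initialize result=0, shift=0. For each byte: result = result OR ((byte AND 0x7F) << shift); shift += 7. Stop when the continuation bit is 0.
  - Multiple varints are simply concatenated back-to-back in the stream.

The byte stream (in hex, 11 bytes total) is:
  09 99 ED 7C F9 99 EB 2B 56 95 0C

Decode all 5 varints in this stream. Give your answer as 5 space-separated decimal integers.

Answer: 9 2045593 91933945 86 1557

Derivation:
  byte[0]=0x09 cont=0 payload=0x09=9: acc |= 9<<0 -> acc=9 shift=7 [end]
Varint 1: bytes[0:1] = 09 -> value 9 (1 byte(s))
  byte[1]=0x99 cont=1 payload=0x19=25: acc |= 25<<0 -> acc=25 shift=7
  byte[2]=0xED cont=1 payload=0x6D=109: acc |= 109<<7 -> acc=13977 shift=14
  byte[3]=0x7C cont=0 payload=0x7C=124: acc |= 124<<14 -> acc=2045593 shift=21 [end]
Varint 2: bytes[1:4] = 99 ED 7C -> value 2045593 (3 byte(s))
  byte[4]=0xF9 cont=1 payload=0x79=121: acc |= 121<<0 -> acc=121 shift=7
  byte[5]=0x99 cont=1 payload=0x19=25: acc |= 25<<7 -> acc=3321 shift=14
  byte[6]=0xEB cont=1 payload=0x6B=107: acc |= 107<<14 -> acc=1756409 shift=21
  byte[7]=0x2B cont=0 payload=0x2B=43: acc |= 43<<21 -> acc=91933945 shift=28 [end]
Varint 3: bytes[4:8] = F9 99 EB 2B -> value 91933945 (4 byte(s))
  byte[8]=0x56 cont=0 payload=0x56=86: acc |= 86<<0 -> acc=86 shift=7 [end]
Varint 4: bytes[8:9] = 56 -> value 86 (1 byte(s))
  byte[9]=0x95 cont=1 payload=0x15=21: acc |= 21<<0 -> acc=21 shift=7
  byte[10]=0x0C cont=0 payload=0x0C=12: acc |= 12<<7 -> acc=1557 shift=14 [end]
Varint 5: bytes[9:11] = 95 0C -> value 1557 (2 byte(s))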